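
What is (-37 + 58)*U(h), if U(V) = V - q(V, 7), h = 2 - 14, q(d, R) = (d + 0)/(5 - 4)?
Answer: 0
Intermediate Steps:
q(d, R) = d (q(d, R) = d/1 = d*1 = d)
h = -12
U(V) = 0 (U(V) = V - V = 0)
(-37 + 58)*U(h) = (-37 + 58)*0 = 21*0 = 0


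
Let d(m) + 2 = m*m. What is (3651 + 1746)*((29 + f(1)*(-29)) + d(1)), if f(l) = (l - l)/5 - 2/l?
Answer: 464142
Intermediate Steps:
f(l) = -2/l (f(l) = 0*(1/5) - 2/l = 0 - 2/l = -2/l)
d(m) = -2 + m**2 (d(m) = -2 + m*m = -2 + m**2)
(3651 + 1746)*((29 + f(1)*(-29)) + d(1)) = (3651 + 1746)*((29 - 2/1*(-29)) + (-2 + 1**2)) = 5397*((29 - 2*1*(-29)) + (-2 + 1)) = 5397*((29 - 2*(-29)) - 1) = 5397*((29 + 58) - 1) = 5397*(87 - 1) = 5397*86 = 464142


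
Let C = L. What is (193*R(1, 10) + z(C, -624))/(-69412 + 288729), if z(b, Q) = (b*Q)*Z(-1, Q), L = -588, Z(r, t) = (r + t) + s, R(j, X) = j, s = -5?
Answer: -231154367/219317 ≈ -1054.0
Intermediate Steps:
Z(r, t) = -5 + r + t (Z(r, t) = (r + t) - 5 = -5 + r + t)
C = -588
z(b, Q) = Q*b*(-6 + Q) (z(b, Q) = (b*Q)*(-5 - 1 + Q) = (Q*b)*(-6 + Q) = Q*b*(-6 + Q))
(193*R(1, 10) + z(C, -624))/(-69412 + 288729) = (193*1 - 624*(-588)*(-6 - 624))/(-69412 + 288729) = (193 - 624*(-588)*(-630))/219317 = (193 - 231154560)*(1/219317) = -231154367*1/219317 = -231154367/219317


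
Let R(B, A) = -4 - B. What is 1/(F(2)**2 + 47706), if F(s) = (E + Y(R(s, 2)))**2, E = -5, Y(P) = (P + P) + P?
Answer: 1/327547 ≈ 3.0530e-6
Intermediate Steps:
Y(P) = 3*P (Y(P) = 2*P + P = 3*P)
F(s) = (-17 - 3*s)**2 (F(s) = (-5 + 3*(-4 - s))**2 = (-5 + (-12 - 3*s))**2 = (-17 - 3*s)**2)
1/(F(2)**2 + 47706) = 1/(((17 + 3*2)**2)**2 + 47706) = 1/(((17 + 6)**2)**2 + 47706) = 1/((23**2)**2 + 47706) = 1/(529**2 + 47706) = 1/(279841 + 47706) = 1/327547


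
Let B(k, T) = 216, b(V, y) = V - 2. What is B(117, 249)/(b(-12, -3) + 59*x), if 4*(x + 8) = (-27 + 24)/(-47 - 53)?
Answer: -28800/64741 ≈ -0.44485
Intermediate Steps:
b(V, y) = -2 + V
x = -3197/400 (x = -8 + ((-27 + 24)/(-47 - 53))/4 = -8 + (-3/(-100))/4 = -8 + (-3*(-1/100))/4 = -8 + (¼)*(3/100) = -8 + 3/400 = -3197/400 ≈ -7.9925)
B(117, 249)/(b(-12, -3) + 59*x) = 216/((-2 - 12) + 59*(-3197/400)) = 216/(-14 - 188623/400) = 216/(-194223/400) = 216*(-400/194223) = -28800/64741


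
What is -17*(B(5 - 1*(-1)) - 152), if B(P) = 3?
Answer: 2533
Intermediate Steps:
-17*(B(5 - 1*(-1)) - 152) = -17*(3 - 152) = -17*(-149) = 2533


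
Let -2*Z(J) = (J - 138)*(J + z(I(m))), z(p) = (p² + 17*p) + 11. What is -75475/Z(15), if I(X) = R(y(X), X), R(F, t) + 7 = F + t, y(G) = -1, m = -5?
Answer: 75475/1599 ≈ 47.201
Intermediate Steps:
R(F, t) = -7 + F + t (R(F, t) = -7 + (F + t) = -7 + F + t)
I(X) = -8 + X (I(X) = -7 - 1 + X = -8 + X)
z(p) = 11 + p² + 17*p
Z(J) = -(-138 + J)*(-41 + J)/2 (Z(J) = -(J - 138)*(J + (11 + (-8 - 5)² + 17*(-8 - 5)))/2 = -(-138 + J)*(J + (11 + (-13)² + 17*(-13)))/2 = -(-138 + J)*(J + (11 + 169 - 221))/2 = -(-138 + J)*(J - 41)/2 = -(-138 + J)*(-41 + J)/2)
-75475/Z(15) = -75475/(-2829 - ½*15² + (179/2)*15) = -75475/(-2829 - ½*225 + 2685/2) = -75475/(-2829 - 225/2 + 2685/2) = -75475/(-1599) = -75475*(-1/1599) = 75475/1599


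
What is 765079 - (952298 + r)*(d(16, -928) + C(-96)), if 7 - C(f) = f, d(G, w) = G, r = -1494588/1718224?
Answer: -2844122606115/25268 ≈ -1.1256e+8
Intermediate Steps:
r = -373647/429556 (r = -1494588*1/1718224 = -373647/429556 ≈ -0.86984)
C(f) = 7 - f
765079 - (952298 + r)*(d(16, -928) + C(-96)) = 765079 - (952298 - 373647/429556)*(16 + (7 - 1*(-96))) = 765079 - 409064946041*(16 + (7 + 96))/429556 = 765079 - 409064946041*(16 + 103)/429556 = 765079 - 409064946041*119/429556 = 765079 - 1*2863454622287/25268 = 765079 - 2863454622287/25268 = -2844122606115/25268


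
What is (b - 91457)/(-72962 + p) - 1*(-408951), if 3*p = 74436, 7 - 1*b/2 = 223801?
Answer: 3938305939/9630 ≈ 4.0896e+5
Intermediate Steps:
b = -447588 (b = 14 - 2*223801 = 14 - 447602 = -447588)
p = 24812 (p = (⅓)*74436 = 24812)
(b - 91457)/(-72962 + p) - 1*(-408951) = (-447588 - 91457)/(-72962 + 24812) - 1*(-408951) = -539045/(-48150) + 408951 = -539045*(-1/48150) + 408951 = 107809/9630 + 408951 = 3938305939/9630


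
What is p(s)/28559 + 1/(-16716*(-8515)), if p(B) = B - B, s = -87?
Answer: 1/142336740 ≈ 7.0256e-9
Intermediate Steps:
p(B) = 0
p(s)/28559 + 1/(-16716*(-8515)) = 0/28559 + 1/(-16716*(-8515)) = 0*(1/28559) - 1/16716*(-1/8515) = 0 + 1/142336740 = 1/142336740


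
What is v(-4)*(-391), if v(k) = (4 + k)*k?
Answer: 0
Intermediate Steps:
v(k) = k*(4 + k)
v(-4)*(-391) = -4*(4 - 4)*(-391) = -4*0*(-391) = 0*(-391) = 0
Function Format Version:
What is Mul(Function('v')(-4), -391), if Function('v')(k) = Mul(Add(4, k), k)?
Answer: 0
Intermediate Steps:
Function('v')(k) = Mul(k, Add(4, k))
Mul(Function('v')(-4), -391) = Mul(Mul(-4, Add(4, -4)), -391) = Mul(Mul(-4, 0), -391) = Mul(0, -391) = 0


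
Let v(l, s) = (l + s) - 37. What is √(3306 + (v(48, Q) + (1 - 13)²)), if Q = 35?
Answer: 2*√874 ≈ 59.127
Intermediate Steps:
v(l, s) = -37 + l + s
√(3306 + (v(48, Q) + (1 - 13)²)) = √(3306 + ((-37 + 48 + 35) + (1 - 13)²)) = √(3306 + (46 + (-12)²)) = √(3306 + (46 + 144)) = √(3306 + 190) = √3496 = 2*√874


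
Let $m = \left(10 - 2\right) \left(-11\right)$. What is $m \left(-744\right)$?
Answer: $65472$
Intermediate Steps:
$m = -88$ ($m = 8 \left(-11\right) = -88$)
$m \left(-744\right) = \left(-88\right) \left(-744\right) = 65472$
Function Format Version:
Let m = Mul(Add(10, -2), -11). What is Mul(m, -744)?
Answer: 65472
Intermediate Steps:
m = -88 (m = Mul(8, -11) = -88)
Mul(m, -744) = Mul(-88, -744) = 65472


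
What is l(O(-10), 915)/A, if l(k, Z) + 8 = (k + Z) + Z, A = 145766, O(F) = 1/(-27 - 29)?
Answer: 102031/8162896 ≈ 0.012499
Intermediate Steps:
O(F) = -1/56 (O(F) = 1/(-56) = -1/56)
l(k, Z) = -8 + k + 2*Z (l(k, Z) = -8 + ((k + Z) + Z) = -8 + ((Z + k) + Z) = -8 + (k + 2*Z) = -8 + k + 2*Z)
l(O(-10), 915)/A = (-8 - 1/56 + 2*915)/145766 = (-8 - 1/56 + 1830)*(1/145766) = (102031/56)*(1/145766) = 102031/8162896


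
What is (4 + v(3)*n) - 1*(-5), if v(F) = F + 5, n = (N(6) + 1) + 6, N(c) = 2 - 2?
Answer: 65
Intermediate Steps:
N(c) = 0
n = 7 (n = (0 + 1) + 6 = 1 + 6 = 7)
v(F) = 5 + F
(4 + v(3)*n) - 1*(-5) = (4 + (5 + 3)*7) - 1*(-5) = (4 + 8*7) + 5 = (4 + 56) + 5 = 60 + 5 = 65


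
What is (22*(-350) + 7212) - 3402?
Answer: -3890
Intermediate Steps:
(22*(-350) + 7212) - 3402 = (-7700 + 7212) - 3402 = -488 - 3402 = -3890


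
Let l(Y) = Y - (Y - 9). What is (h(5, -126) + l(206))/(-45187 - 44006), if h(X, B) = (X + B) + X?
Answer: 107/89193 ≈ 0.0011996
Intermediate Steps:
h(X, B) = B + 2*X (h(X, B) = (B + X) + X = B + 2*X)
l(Y) = 9 (l(Y) = Y - (-9 + Y) = Y + (9 - Y) = 9)
(h(5, -126) + l(206))/(-45187 - 44006) = ((-126 + 2*5) + 9)/(-45187 - 44006) = ((-126 + 10) + 9)/(-89193) = (-116 + 9)*(-1/89193) = -107*(-1/89193) = 107/89193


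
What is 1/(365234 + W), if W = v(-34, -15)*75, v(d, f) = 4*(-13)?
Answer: 1/361334 ≈ 2.7675e-6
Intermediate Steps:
v(d, f) = -52
W = -3900 (W = -52*75 = -3900)
1/(365234 + W) = 1/(365234 - 3900) = 1/361334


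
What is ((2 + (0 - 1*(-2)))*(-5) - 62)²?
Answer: 6724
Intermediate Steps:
((2 + (0 - 1*(-2)))*(-5) - 62)² = ((2 + (0 + 2))*(-5) - 62)² = ((2 + 2)*(-5) - 62)² = (4*(-5) - 62)² = (-20 - 62)² = (-82)² = 6724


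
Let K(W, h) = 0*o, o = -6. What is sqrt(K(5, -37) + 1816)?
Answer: 2*sqrt(454) ≈ 42.615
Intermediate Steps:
K(W, h) = 0 (K(W, h) = 0*(-6) = 0)
sqrt(K(5, -37) + 1816) = sqrt(0 + 1816) = sqrt(1816) = 2*sqrt(454)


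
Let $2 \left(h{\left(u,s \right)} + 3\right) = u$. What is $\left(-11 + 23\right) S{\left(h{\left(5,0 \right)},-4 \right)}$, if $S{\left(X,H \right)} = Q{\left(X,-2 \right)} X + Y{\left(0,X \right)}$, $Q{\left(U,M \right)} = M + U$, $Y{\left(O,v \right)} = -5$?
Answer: $-45$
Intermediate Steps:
$h{\left(u,s \right)} = -3 + \frac{u}{2}$
$S{\left(X,H \right)} = -5 + X \left(-2 + X\right)$ ($S{\left(X,H \right)} = \left(-2 + X\right) X - 5 = X \left(-2 + X\right) - 5 = -5 + X \left(-2 + X\right)$)
$\left(-11 + 23\right) S{\left(h{\left(5,0 \right)},-4 \right)} = \left(-11 + 23\right) \left(-5 + \left(-3 + \frac{1}{2} \cdot 5\right) \left(-2 + \left(-3 + \frac{1}{2} \cdot 5\right)\right)\right) = 12 \left(-5 + \left(-3 + \frac{5}{2}\right) \left(-2 + \left(-3 + \frac{5}{2}\right)\right)\right) = 12 \left(-5 - \frac{-2 - \frac{1}{2}}{2}\right) = 12 \left(-5 - - \frac{5}{4}\right) = 12 \left(-5 + \frac{5}{4}\right) = 12 \left(- \frac{15}{4}\right) = -45$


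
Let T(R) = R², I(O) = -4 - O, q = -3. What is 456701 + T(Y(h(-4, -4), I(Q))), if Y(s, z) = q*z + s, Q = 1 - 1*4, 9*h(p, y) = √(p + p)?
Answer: 36993502/81 + 4*I*√2/3 ≈ 4.5671e+5 + 1.8856*I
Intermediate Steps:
h(p, y) = √2*√p/9 (h(p, y) = √(p + p)/9 = √(2*p)/9 = (√2*√p)/9 = √2*√p/9)
Q = -3 (Q = 1 - 4 = -3)
Y(s, z) = s - 3*z (Y(s, z) = -3*z + s = s - 3*z)
456701 + T(Y(h(-4, -4), I(Q))) = 456701 + (√2*√(-4)/9 - 3*(-4 - 1*(-3)))² = 456701 + (√2*(2*I)/9 - 3*(-4 + 3))² = 456701 + (2*I*√2/9 - 3*(-1))² = 456701 + (2*I*√2/9 + 3)² = 456701 + (3 + 2*I*√2/9)²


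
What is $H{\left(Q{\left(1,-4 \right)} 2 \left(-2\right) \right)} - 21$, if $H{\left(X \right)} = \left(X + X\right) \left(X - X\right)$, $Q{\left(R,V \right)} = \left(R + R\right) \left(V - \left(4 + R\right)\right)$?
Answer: $-21$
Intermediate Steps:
$Q{\left(R,V \right)} = 2 R \left(-4 + V - R\right)$
$H{\left(X \right)} = 0$ ($H{\left(X \right)} = 2 X 0 = 0$)
$H{\left(Q{\left(1,-4 \right)} 2 \left(-2\right) \right)} - 21 = 0 - 21 = -21$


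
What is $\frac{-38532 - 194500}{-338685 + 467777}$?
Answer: $- \frac{58258}{32273} \approx -1.8052$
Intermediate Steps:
$\frac{-38532 - 194500}{-338685 + 467777} = - \frac{233032}{129092} = \left(-233032\right) \frac{1}{129092} = - \frac{58258}{32273}$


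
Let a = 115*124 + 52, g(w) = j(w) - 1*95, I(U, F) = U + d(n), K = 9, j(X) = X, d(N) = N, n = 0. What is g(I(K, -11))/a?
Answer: -43/7156 ≈ -0.0060089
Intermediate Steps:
I(U, F) = U (I(U, F) = U + 0 = U)
g(w) = -95 + w (g(w) = w - 1*95 = w - 95 = -95 + w)
a = 14312 (a = 14260 + 52 = 14312)
g(I(K, -11))/a = (-95 + 9)/14312 = -86*1/14312 = -43/7156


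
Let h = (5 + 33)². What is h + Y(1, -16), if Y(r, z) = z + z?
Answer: 1412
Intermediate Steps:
Y(r, z) = 2*z
h = 1444 (h = 38² = 1444)
h + Y(1, -16) = 1444 + 2*(-16) = 1444 - 32 = 1412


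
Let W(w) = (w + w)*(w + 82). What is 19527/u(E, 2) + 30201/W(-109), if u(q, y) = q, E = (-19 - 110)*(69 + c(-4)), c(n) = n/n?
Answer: 4382753/1476405 ≈ 2.9685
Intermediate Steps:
c(n) = 1
E = -9030 (E = (-19 - 110)*(69 + 1) = -129*70 = -9030)
W(w) = 2*w*(82 + w) (W(w) = (2*w)*(82 + w) = 2*w*(82 + w))
19527/u(E, 2) + 30201/W(-109) = 19527/(-9030) + 30201/((2*(-109)*(82 - 109))) = 19527*(-1/9030) + 30201/((2*(-109)*(-27))) = -6509/3010 + 30201/5886 = -6509/3010 + 30201*(1/5886) = -6509/3010 + 10067/1962 = 4382753/1476405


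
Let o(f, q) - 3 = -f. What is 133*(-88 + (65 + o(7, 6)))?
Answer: -3591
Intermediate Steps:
o(f, q) = 3 - f
133*(-88 + (65 + o(7, 6))) = 133*(-88 + (65 + (3 - 1*7))) = 133*(-88 + (65 + (3 - 7))) = 133*(-88 + (65 - 4)) = 133*(-88 + 61) = 133*(-27) = -3591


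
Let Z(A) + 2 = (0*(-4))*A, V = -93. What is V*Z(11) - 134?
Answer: 52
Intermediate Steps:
Z(A) = -2 (Z(A) = -2 + (0*(-4))*A = -2 + 0*A = -2 + 0 = -2)
V*Z(11) - 134 = -93*(-2) - 134 = 186 - 134 = 52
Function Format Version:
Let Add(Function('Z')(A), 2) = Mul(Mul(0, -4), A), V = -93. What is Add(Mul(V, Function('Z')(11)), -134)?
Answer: 52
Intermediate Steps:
Function('Z')(A) = -2 (Function('Z')(A) = Add(-2, Mul(Mul(0, -4), A)) = Add(-2, Mul(0, A)) = Add(-2, 0) = -2)
Add(Mul(V, Function('Z')(11)), -134) = Add(Mul(-93, -2), -134) = Add(186, -134) = 52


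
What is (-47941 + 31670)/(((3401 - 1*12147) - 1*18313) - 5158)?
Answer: 16271/32217 ≈ 0.50504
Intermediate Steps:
(-47941 + 31670)/(((3401 - 1*12147) - 1*18313) - 5158) = -16271/(((3401 - 12147) - 18313) - 5158) = -16271/((-8746 - 18313) - 5158) = -16271/(-27059 - 5158) = -16271/(-32217) = -16271*(-1/32217) = 16271/32217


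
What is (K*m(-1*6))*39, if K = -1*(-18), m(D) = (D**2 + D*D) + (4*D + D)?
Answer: 29484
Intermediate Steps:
m(D) = 2*D**2 + 5*D (m(D) = (D**2 + D**2) + 5*D = 2*D**2 + 5*D)
K = 18
(K*m(-1*6))*39 = (18*((-1*6)*(5 + 2*(-1*6))))*39 = (18*(-6*(5 + 2*(-6))))*39 = (18*(-6*(5 - 12)))*39 = (18*(-6*(-7)))*39 = (18*42)*39 = 756*39 = 29484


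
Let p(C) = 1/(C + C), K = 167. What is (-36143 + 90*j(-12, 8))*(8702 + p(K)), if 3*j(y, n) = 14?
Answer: -103827792087/334 ≈ -3.1086e+8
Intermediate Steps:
p(C) = 1/(2*C)
j(y, n) = 14/3 (j(y, n) = (1/3)*14 = 14/3)
(-36143 + 90*j(-12, 8))*(8702 + p(K)) = (-36143 + 90*(14/3))*(8702 + (1/2)/167) = (-36143 + 420)*(8702 + (1/2)*(1/167)) = -35723*(8702 + 1/334) = -35723*2906469/334 = -103827792087/334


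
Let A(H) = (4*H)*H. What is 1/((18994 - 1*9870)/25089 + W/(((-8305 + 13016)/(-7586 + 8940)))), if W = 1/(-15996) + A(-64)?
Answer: 315105947814/1483937593083937 ≈ 0.00021234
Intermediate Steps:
A(H) = 4*H²
W = 262078463/15996 (W = 1/(-15996) + 4*(-64)² = -1/15996 + 4*4096 = -1/15996 + 16384 = 262078463/15996 ≈ 16384.)
1/((18994 - 1*9870)/25089 + W/(((-8305 + 13016)/(-7586 + 8940)))) = 1/((18994 - 1*9870)/25089 + 262078463/(15996*(((-8305 + 13016)/(-7586 + 8940))))) = 1/((18994 - 9870)*(1/25089) + 262078463/(15996*((4711/1354)))) = 1/(9124*(1/25089) + 262078463/(15996*((4711*(1/1354))))) = 1/(9124/25089 + 262078463/(15996*(4711/1354))) = 1/(9124/25089 + (262078463/15996)*(1354/4711)) = 1/(9124/25089 + 177427119451/37678578) = 1/(1483937593083937/315105947814) = 315105947814/1483937593083937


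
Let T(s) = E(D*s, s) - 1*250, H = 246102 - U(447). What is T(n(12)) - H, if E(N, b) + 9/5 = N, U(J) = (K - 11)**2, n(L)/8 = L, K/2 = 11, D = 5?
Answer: -1228764/5 ≈ -2.4575e+5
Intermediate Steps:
K = 22 (K = 2*11 = 22)
n(L) = 8*L
U(J) = 121 (U(J) = (22 - 11)**2 = 11**2 = 121)
E(N, b) = -9/5 + N
H = 245981 (H = 246102 - 1*121 = 246102 - 121 = 245981)
T(s) = -1259/5 + 5*s (T(s) = (-9/5 + 5*s) - 1*250 = (-9/5 + 5*s) - 250 = -1259/5 + 5*s)
T(n(12)) - H = (-1259/5 + 5*(8*12)) - 1*245981 = (-1259/5 + 5*96) - 245981 = (-1259/5 + 480) - 245981 = 1141/5 - 245981 = -1228764/5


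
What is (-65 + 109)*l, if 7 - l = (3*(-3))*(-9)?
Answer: -3256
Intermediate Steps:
l = -74 (l = 7 - 3*(-3)*(-9) = 7 - (-9)*(-9) = 7 - 1*81 = 7 - 81 = -74)
(-65 + 109)*l = (-65 + 109)*(-74) = 44*(-74) = -3256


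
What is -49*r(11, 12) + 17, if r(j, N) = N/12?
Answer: -32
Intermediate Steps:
r(j, N) = N/12 (r(j, N) = N*(1/12) = N/12)
-49*r(11, 12) + 17 = -49*12/12 + 17 = -49*1 + 17 = -49 + 17 = -32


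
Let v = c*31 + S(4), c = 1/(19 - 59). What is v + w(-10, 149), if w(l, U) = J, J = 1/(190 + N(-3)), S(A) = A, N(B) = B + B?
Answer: 743/230 ≈ 3.2304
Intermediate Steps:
N(B) = 2*B
c = -1/40 (c = 1/(-40) = -1/40 ≈ -0.025000)
v = 129/40 (v = -1/40*31 + 4 = -31/40 + 4 = 129/40 ≈ 3.2250)
J = 1/184 (J = 1/(190 + 2*(-3)) = 1/(190 - 6) = 1/184 ≈ 0.0054348)
w(l, U) = 1/184
v + w(-10, 149) = 129/40 + 1/184 = 743/230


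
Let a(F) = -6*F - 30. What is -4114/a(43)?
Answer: 2057/144 ≈ 14.285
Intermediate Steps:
a(F) = -30 - 6*F
-4114/a(43) = -4114/(-30 - 6*43) = -4114/(-30 - 258) = -4114/(-288) = -4114*(-1/288) = 2057/144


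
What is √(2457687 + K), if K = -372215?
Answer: 4*√130342 ≈ 1444.1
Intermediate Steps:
√(2457687 + K) = √(2457687 - 372215) = √2085472 = 4*√130342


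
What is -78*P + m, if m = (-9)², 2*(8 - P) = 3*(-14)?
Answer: -2181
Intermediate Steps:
P = 29 (P = 8 - 3*(-14)/2 = 8 - ½*(-42) = 8 + 21 = 29)
m = 81
-78*P + m = -78*29 + 81 = -2262 + 81 = -2181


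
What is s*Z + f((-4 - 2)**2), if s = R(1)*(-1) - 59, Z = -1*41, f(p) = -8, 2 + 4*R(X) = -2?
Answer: 2370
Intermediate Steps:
R(X) = -1 (R(X) = -1/2 + (1/4)*(-2) = -1/2 - 1/2 = -1)
Z = -41
s = -58 (s = -1*(-1) - 59 = 1 - 59 = -58)
s*Z + f((-4 - 2)**2) = -58*(-41) - 8 = 2378 - 8 = 2370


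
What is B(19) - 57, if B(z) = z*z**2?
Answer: 6802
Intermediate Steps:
B(z) = z**3
B(19) - 57 = 19**3 - 57 = 6859 - 57 = 6802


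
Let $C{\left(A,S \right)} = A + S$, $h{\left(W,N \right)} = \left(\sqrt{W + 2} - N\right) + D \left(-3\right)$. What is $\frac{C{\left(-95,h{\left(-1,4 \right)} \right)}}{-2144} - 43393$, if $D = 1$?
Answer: $- \frac{93034491}{2144} \approx -43393.0$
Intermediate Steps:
$h{\left(W,N \right)} = -3 + \sqrt{2 + W} - N$ ($h{\left(W,N \right)} = \left(\sqrt{W + 2} - N\right) + 1 \left(-3\right) = \left(\sqrt{2 + W} - N\right) - 3 = -3 + \sqrt{2 + W} - N$)
$\frac{C{\left(-95,h{\left(-1,4 \right)} \right)}}{-2144} - 43393 = \frac{-95 - \left(7 - \sqrt{2 - 1}\right)}{-2144} - 43393 = \left(-95 - \left(7 - 1\right)\right) \left(- \frac{1}{2144}\right) - 43393 = \left(-95 - 6\right) \left(- \frac{1}{2144}\right) - 43393 = \left(-101\right) \left(- \frac{1}{2144}\right) - 43393 = \frac{101}{2144} - 43393 = - \frac{93034491}{2144}$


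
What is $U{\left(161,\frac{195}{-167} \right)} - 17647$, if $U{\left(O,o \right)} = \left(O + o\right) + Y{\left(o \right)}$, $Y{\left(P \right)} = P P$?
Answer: $- \frac{487661594}{27889} \approx -17486.0$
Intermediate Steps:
$Y{\left(P \right)} = P^{2}$
$U{\left(O,o \right)} = O + o + o^{2}$ ($U{\left(O,o \right)} = \left(O + o\right) + o^{2} = O + o + o^{2}$)
$U{\left(161,\frac{195}{-167} \right)} - 17647 = \left(161 + \frac{195}{-167} + \left(\frac{195}{-167}\right)^{2}\right) - 17647 = \left(161 + 195 \left(- \frac{1}{167}\right) + \left(195 \left(- \frac{1}{167}\right)\right)^{2}\right) - 17647 = \left(161 - \frac{195}{167} + \left(- \frac{195}{167}\right)^{2}\right) - 17647 = \left(161 - \frac{195}{167} + \frac{38025}{27889}\right) - 17647 = \frac{4495589}{27889} - 17647 = - \frac{487661594}{27889}$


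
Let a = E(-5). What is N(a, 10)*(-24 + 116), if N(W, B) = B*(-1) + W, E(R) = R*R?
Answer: 1380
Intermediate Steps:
E(R) = R²
a = 25 (a = (-5)² = 25)
N(W, B) = W - B (N(W, B) = -B + W = W - B)
N(a, 10)*(-24 + 116) = (25 - 1*10)*(-24 + 116) = (25 - 10)*92 = 15*92 = 1380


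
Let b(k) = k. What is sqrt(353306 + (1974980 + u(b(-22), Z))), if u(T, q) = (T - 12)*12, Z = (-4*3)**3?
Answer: sqrt(2327878) ≈ 1525.7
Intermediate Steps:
Z = -1728 (Z = (-12)**3 = -1728)
u(T, q) = -144 + 12*T (u(T, q) = (-12 + T)*12 = -144 + 12*T)
sqrt(353306 + (1974980 + u(b(-22), Z))) = sqrt(353306 + (1974980 + (-144 + 12*(-22)))) = sqrt(353306 + (1974980 + (-144 - 264))) = sqrt(353306 + (1974980 - 408)) = sqrt(353306 + 1974572) = sqrt(2327878)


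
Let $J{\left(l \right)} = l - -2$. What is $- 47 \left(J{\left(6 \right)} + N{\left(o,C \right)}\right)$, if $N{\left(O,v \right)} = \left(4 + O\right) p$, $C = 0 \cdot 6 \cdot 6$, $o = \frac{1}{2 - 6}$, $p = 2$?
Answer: $- \frac{1457}{2} \approx -728.5$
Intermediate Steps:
$J{\left(l \right)} = 2 + l$ ($J{\left(l \right)} = l + 2 = 2 + l$)
$o = - \frac{1}{4}$ ($o = \frac{1}{-4} = - \frac{1}{4} \approx -0.25$)
$C = 0$ ($C = 0 \cdot 6 = 0$)
$N{\left(O,v \right)} = 8 + 2 O$ ($N{\left(O,v \right)} = \left(4 + O\right) 2 = 8 + 2 O$)
$- 47 \left(J{\left(6 \right)} + N{\left(o,C \right)}\right) = - 47 \left(\left(2 + 6\right) + \left(8 + 2 \left(- \frac{1}{4}\right)\right)\right) = - 47 \left(8 + \left(8 - \frac{1}{2}\right)\right) = - 47 \left(8 + \frac{15}{2}\right) = \left(-47\right) \frac{31}{2} = - \frac{1457}{2}$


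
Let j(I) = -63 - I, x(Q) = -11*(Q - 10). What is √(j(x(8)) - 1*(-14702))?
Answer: √14617 ≈ 120.90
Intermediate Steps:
x(Q) = 110 - 11*Q (x(Q) = -11*(-10 + Q) = 110 - 11*Q)
√(j(x(8)) - 1*(-14702)) = √((-63 - (110 - 11*8)) - 1*(-14702)) = √((-63 - (110 - 88)) + 14702) = √((-63 - 1*22) + 14702) = √((-63 - 22) + 14702) = √(-85 + 14702) = √14617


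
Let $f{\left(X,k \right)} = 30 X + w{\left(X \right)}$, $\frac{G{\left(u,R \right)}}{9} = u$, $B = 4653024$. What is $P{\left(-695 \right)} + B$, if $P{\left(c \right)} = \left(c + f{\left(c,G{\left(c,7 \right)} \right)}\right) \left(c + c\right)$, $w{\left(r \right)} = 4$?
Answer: $34595014$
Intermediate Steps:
$G{\left(u,R \right)} = 9 u$
$f{\left(X,k \right)} = 4 + 30 X$ ($f{\left(X,k \right)} = 30 X + 4 = 4 + 30 X$)
$P{\left(c \right)} = 2 c \left(4 + 31 c\right)$ ($P{\left(c \right)} = \left(c + \left(4 + 30 c\right)\right) \left(c + c\right) = \left(4 + 31 c\right) 2 c = 2 c \left(4 + 31 c\right)$)
$P{\left(-695 \right)} + B = 2 \left(-695\right) \left(4 + 31 \left(-695\right)\right) + 4653024 = 2 \left(-695\right) \left(4 - 21545\right) + 4653024 = 2 \left(-695\right) \left(-21541\right) + 4653024 = 29941990 + 4653024 = 34595014$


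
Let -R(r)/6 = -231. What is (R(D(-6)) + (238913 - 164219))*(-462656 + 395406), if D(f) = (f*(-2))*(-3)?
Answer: -5116380000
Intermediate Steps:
D(f) = 6*f (D(f) = -2*f*(-3) = 6*f)
R(r) = 1386 (R(r) = -6*(-231) = 1386)
(R(D(-6)) + (238913 - 164219))*(-462656 + 395406) = (1386 + (238913 - 164219))*(-462656 + 395406) = (1386 + 74694)*(-67250) = 76080*(-67250) = -5116380000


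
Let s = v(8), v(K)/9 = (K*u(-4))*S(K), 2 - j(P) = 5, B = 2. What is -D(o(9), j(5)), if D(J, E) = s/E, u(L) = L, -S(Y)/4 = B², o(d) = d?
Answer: 1536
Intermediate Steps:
j(P) = -3 (j(P) = 2 - 1*5 = 2 - 5 = -3)
S(Y) = -16 (S(Y) = -4*2² = -4*4 = -16)
v(K) = 576*K (v(K) = 9*((K*(-4))*(-16)) = 9*(-4*K*(-16)) = 9*(64*K) = 576*K)
s = 4608 (s = 576*8 = 4608)
D(J, E) = 4608/E
-D(o(9), j(5)) = -4608/(-3) = -4608*(-1)/3 = -1*(-1536) = 1536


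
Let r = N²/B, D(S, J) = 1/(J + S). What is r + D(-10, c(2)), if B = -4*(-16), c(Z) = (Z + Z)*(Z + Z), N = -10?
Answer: 83/48 ≈ 1.7292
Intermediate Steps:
c(Z) = 4*Z² (c(Z) = (2*Z)*(2*Z) = 4*Z²)
B = 64
r = 25/16 (r = (-10)²/64 = 100*(1/64) = 25/16 ≈ 1.5625)
r + D(-10, c(2)) = 25/16 + 1/(4*2² - 10) = 25/16 + 1/(4*4 - 10) = 25/16 + 1/(16 - 10) = 25/16 + 1/6 = 25/16 + ⅙ = 83/48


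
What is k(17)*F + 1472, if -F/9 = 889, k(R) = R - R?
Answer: 1472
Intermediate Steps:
k(R) = 0
F = -8001 (F = -9*889 = -8001)
k(17)*F + 1472 = 0*(-8001) + 1472 = 0 + 1472 = 1472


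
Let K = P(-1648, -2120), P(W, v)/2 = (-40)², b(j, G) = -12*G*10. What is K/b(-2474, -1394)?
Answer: 40/2091 ≈ 0.019130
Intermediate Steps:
b(j, G) = -120*G
P(W, v) = 3200 (P(W, v) = 2*(-40)² = 2*1600 = 3200)
K = 3200
K/b(-2474, -1394) = 3200/((-120*(-1394))) = 3200/167280 = 3200*(1/167280) = 40/2091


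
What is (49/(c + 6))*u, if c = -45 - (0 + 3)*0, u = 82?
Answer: -4018/39 ≈ -103.03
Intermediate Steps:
c = -45 (c = -45 - 3*0 = -45 - 1*0 = -45 + 0 = -45)
(49/(c + 6))*u = (49/(-45 + 6))*82 = (49/(-39))*82 = (49*(-1/39))*82 = -49/39*82 = -4018/39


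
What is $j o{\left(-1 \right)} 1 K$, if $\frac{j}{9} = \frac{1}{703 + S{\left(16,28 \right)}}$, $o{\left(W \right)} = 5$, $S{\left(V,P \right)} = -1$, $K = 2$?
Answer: $\frac{5}{39} \approx 0.12821$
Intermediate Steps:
$j = \frac{1}{78}$ ($j = \frac{9}{703 - 1} = \frac{9}{702} = 9 \cdot \frac{1}{702} = \frac{1}{78} \approx 0.012821$)
$j o{\left(-1 \right)} 1 K = \frac{5 \cdot 1 \cdot 2}{78} = \frac{5 \cdot 2}{78} = \frac{1}{78} \cdot 10 = \frac{5}{39}$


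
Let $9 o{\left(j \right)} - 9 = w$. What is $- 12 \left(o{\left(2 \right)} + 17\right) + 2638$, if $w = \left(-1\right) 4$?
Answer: $\frac{7282}{3} \approx 2427.3$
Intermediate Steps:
$w = -4$
$o{\left(j \right)} = \frac{5}{9}$ ($o{\left(j \right)} = 1 + \frac{1}{9} \left(-4\right) = 1 - \frac{4}{9} = \frac{5}{9}$)
$- 12 \left(o{\left(2 \right)} + 17\right) + 2638 = - 12 \left(\frac{5}{9} + 17\right) + 2638 = \left(-12\right) \frac{158}{9} + 2638 = - \frac{632}{3} + 2638 = \frac{7282}{3}$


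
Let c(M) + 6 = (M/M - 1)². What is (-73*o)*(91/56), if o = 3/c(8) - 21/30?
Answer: 2847/20 ≈ 142.35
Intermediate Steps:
c(M) = -6 (c(M) = -6 + (M/M - 1)² = -6 + (1 - 1)² = -6 + 0² = -6 + 0 = -6)
o = -6/5 (o = 3/(-6) - 21/30 = 3*(-⅙) - 21*1/30 = -½ - 7/10 = -6/5 ≈ -1.2000)
(-73*o)*(91/56) = (-73*(-6/5))*(91/56) = 438*(91*(1/56))/5 = (438/5)*(13/8) = 2847/20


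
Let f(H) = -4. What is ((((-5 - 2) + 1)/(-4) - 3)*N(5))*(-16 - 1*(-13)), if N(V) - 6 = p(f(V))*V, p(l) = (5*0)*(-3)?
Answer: 27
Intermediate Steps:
p(l) = 0 (p(l) = 0*(-3) = 0)
N(V) = 6 (N(V) = 6 + 0*V = 6 + 0 = 6)
((((-5 - 2) + 1)/(-4) - 3)*N(5))*(-16 - 1*(-13)) = ((((-5 - 2) + 1)/(-4) - 3)*6)*(-16 - 1*(-13)) = ((-(-7 + 1)/4 - 3)*6)*(-16 + 13) = ((-1/4*(-6) - 3)*6)*(-3) = ((3/2 - 3)*6)*(-3) = -3/2*6*(-3) = -9*(-3) = 27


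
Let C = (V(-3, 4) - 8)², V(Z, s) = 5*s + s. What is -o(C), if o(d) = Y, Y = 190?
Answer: -190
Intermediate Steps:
V(Z, s) = 6*s
C = 256 (C = (6*4 - 8)² = (24 - 8)² = 16² = 256)
o(d) = 190
-o(C) = -1*190 = -190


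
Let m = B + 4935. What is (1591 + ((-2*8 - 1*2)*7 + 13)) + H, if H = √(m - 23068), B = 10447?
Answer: 1478 + 3*I*√854 ≈ 1478.0 + 87.67*I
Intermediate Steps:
m = 15382 (m = 10447 + 4935 = 15382)
H = 3*I*√854 (H = √(15382 - 23068) = √(-7686) = 3*I*√854 ≈ 87.67*I)
(1591 + ((-2*8 - 1*2)*7 + 13)) + H = (1591 + ((-2*8 - 1*2)*7 + 13)) + 3*I*√854 = (1591 + ((-16 - 2)*7 + 13)) + 3*I*√854 = (1591 + (-18*7 + 13)) + 3*I*√854 = (1591 + (-126 + 13)) + 3*I*√854 = (1591 - 113) + 3*I*√854 = 1478 + 3*I*√854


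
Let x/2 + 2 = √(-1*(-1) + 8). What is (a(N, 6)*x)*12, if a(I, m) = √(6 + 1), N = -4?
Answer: 24*√7 ≈ 63.498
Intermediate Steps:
x = 2 (x = -4 + 2*√(-1*(-1) + 8) = -4 + 2*√(1 + 8) = -4 + 2*√9 = -4 + 2*3 = -4 + 6 = 2)
a(I, m) = √7
(a(N, 6)*x)*12 = (√7*2)*12 = (2*√7)*12 = 24*√7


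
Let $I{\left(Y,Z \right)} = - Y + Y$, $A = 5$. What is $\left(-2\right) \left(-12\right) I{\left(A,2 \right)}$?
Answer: $0$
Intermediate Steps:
$I{\left(Y,Z \right)} = 0$
$\left(-2\right) \left(-12\right) I{\left(A,2 \right)} = \left(-2\right) \left(-12\right) 0 = 24 \cdot 0 = 0$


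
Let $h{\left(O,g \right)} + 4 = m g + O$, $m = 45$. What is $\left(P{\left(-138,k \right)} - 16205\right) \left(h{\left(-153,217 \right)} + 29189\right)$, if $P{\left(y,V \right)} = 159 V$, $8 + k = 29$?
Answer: $-499162202$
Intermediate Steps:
$k = 21$ ($k = -8 + 29 = 21$)
$h{\left(O,g \right)} = -4 + O + 45 g$ ($h{\left(O,g \right)} = -4 + \left(45 g + O\right) = -4 + \left(O + 45 g\right) = -4 + O + 45 g$)
$\left(P{\left(-138,k \right)} - 16205\right) \left(h{\left(-153,217 \right)} + 29189\right) = \left(159 \cdot 21 - 16205\right) \left(\left(-4 - 153 + 45 \cdot 217\right) + 29189\right) = \left(3339 - 16205\right) \left(\left(-4 - 153 + 9765\right) + 29189\right) = - 12866 \left(9608 + 29189\right) = \left(-12866\right) 38797 = -499162202$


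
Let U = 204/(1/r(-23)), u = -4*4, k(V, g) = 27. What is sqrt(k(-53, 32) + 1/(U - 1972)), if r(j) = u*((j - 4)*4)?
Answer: sqrt(829428555935)/175270 ≈ 5.1962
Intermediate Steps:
u = -16
r(j) = 256 - 64*j (r(j) = -16*(j - 4)*4 = -16*(-4 + j)*4 = -16*(-16 + 4*j) = 256 - 64*j)
U = 352512 (U = 204/(1/(256 - 64*(-23))) = 204/(1/(256 + 1472)) = 204/(1/1728) = 204*1728 = 352512)
sqrt(k(-53, 32) + 1/(U - 1972)) = sqrt(27 + 1/(352512 - 1972)) = sqrt(27 + 1/350540) = sqrt(9464581/350540) = sqrt(829428555935)/175270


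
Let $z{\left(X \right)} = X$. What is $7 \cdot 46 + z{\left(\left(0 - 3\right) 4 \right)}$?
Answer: $310$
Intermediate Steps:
$7 \cdot 46 + z{\left(\left(0 - 3\right) 4 \right)} = 7 \cdot 46 + \left(0 - 3\right) 4 = 322 - 12 = 310$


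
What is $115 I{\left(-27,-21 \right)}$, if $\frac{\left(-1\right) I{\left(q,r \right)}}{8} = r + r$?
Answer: $38640$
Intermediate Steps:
$I{\left(q,r \right)} = - 16 r$ ($I{\left(q,r \right)} = - 8 \left(r + r\right) = - 8 \cdot 2 r = - 16 r$)
$115 I{\left(-27,-21 \right)} = 115 \left(\left(-16\right) \left(-21\right)\right) = 115 \cdot 336 = 38640$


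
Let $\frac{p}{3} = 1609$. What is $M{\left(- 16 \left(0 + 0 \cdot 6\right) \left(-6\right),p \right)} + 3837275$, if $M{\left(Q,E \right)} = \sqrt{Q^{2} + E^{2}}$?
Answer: $3842102$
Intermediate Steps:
$p = 4827$ ($p = 3 \cdot 1609 = 4827$)
$M{\left(Q,E \right)} = \sqrt{E^{2} + Q^{2}}$
$M{\left(- 16 \left(0 + 0 \cdot 6\right) \left(-6\right),p \right)} + 3837275 = \sqrt{4827^{2} + \left(- 16 \left(0 + 0 \cdot 6\right) \left(-6\right)\right)^{2}} + 3837275 = \sqrt{23299929 + \left(- 16 \left(0 + 0\right) \left(-6\right)\right)^{2}} + 3837275 = \sqrt{23299929 + \left(\left(-16\right) 0 \left(-6\right)\right)^{2}} + 3837275 = \sqrt{23299929 + \left(0 \left(-6\right)\right)^{2}} + 3837275 = \sqrt{23299929 + 0^{2}} + 3837275 = \sqrt{23299929 + 0} + 3837275 = \sqrt{23299929} + 3837275 = 4827 + 3837275 = 3842102$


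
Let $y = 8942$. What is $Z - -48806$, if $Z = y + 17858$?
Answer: $75606$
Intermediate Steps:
$Z = 26800$ ($Z = 8942 + 17858 = 26800$)
$Z - -48806 = 26800 - -48806 = 26800 + 48806 = 75606$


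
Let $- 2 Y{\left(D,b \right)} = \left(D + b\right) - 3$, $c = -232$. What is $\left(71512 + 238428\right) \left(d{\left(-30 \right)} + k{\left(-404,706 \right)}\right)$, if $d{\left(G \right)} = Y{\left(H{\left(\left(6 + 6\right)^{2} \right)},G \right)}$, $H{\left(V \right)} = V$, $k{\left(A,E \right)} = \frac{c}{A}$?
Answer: $- \frac{1719392150}{101} \approx -1.7024 \cdot 10^{7}$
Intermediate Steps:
$k{\left(A,E \right)} = - \frac{232}{A}$
$Y{\left(D,b \right)} = \frac{3}{2} - \frac{D}{2} - \frac{b}{2}$ ($Y{\left(D,b \right)} = - \frac{\left(D + b\right) - 3}{2} = - \frac{-3 + D + b}{2} = \frac{3}{2} - \frac{D}{2} - \frac{b}{2}$)
$d{\left(G \right)} = - \frac{141}{2} - \frac{G}{2}$ ($d{\left(G \right)} = \frac{3}{2} - \frac{\left(6 + 6\right)^{2}}{2} - \frac{G}{2} = \frac{3}{2} - \frac{12^{2}}{2} - \frac{G}{2} = \frac{3}{2} - 72 - \frac{G}{2} = - \frac{141}{2} - \frac{G}{2}$)
$\left(71512 + 238428\right) \left(d{\left(-30 \right)} + k{\left(-404,706 \right)}\right) = \left(71512 + 238428\right) \left(\left(- \frac{141}{2} - -15\right) - \frac{232}{-404}\right) = 309940 \left(\left(- \frac{141}{2} + 15\right) - - \frac{58}{101}\right) = 309940 \left(- \frac{111}{2} + \frac{58}{101}\right) = 309940 \left(- \frac{11095}{202}\right) = - \frac{1719392150}{101}$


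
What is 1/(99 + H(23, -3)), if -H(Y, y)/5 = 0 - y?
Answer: 1/84 ≈ 0.011905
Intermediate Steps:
H(Y, y) = 5*y (H(Y, y) = -5*(0 - y) = -(-5)*y = 5*y)
1/(99 + H(23, -3)) = 1/(99 + 5*(-3)) = 1/(99 - 15) = 1/84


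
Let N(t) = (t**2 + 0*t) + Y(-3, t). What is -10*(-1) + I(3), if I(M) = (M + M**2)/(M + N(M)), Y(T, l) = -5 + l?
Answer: 56/5 ≈ 11.200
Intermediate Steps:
N(t) = -5 + t + t**2 (N(t) = (t**2 + 0*t) + (-5 + t) = (t**2 + 0) + (-5 + t) = t**2 + (-5 + t) = -5 + t + t**2)
I(M) = (M + M**2)/(-5 + M**2 + 2*M) (I(M) = (M + M**2)/(M + (-5 + M + M**2)) = (M + M**2)/(-5 + M**2 + 2*M))
-10*(-1) + I(3) = -10*(-1) + 3*(1 + 3)/(-5 + 3**2 + 2*3) = 10 + 3*4/(-5 + 9 + 6) = 10 + 3*4/10 = 10 + 3*(1/10)*4 = 10 + 6/5 = 56/5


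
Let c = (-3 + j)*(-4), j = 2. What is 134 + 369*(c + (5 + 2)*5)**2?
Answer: 561383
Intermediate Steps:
c = 4 (c = (-3 + 2)*(-4) = -1*(-4) = 4)
134 + 369*(c + (5 + 2)*5)**2 = 134 + 369*(4 + (5 + 2)*5)**2 = 134 + 369*(4 + 7*5)**2 = 134 + 369*(4 + 35)**2 = 134 + 369*39**2 = 134 + 369*1521 = 134 + 561249 = 561383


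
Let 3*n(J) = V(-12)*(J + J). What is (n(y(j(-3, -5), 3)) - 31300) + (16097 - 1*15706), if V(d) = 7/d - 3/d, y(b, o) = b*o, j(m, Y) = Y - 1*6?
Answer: -92705/3 ≈ -30902.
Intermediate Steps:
j(m, Y) = -6 + Y (j(m, Y) = Y - 6 = -6 + Y)
V(d) = 4/d
n(J) = -2*J/9 (n(J) = ((4/(-12))*(J + J))/3 = ((4*(-1/12))*(2*J))/3 = (-2*J/3)/3 = -2*J/9)
(n(y(j(-3, -5), 3)) - 31300) + (16097 - 1*15706) = (-2*(-6 - 5)*3/9 - 31300) + (16097 - 1*15706) = (-(-22)*3/9 - 31300) + (16097 - 15706) = (-2/9*(-33) - 31300) + 391 = (22/3 - 31300) + 391 = -93878/3 + 391 = -92705/3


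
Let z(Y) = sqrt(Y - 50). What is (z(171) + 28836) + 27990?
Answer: 56837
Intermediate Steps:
z(Y) = sqrt(-50 + Y)
(z(171) + 28836) + 27990 = (sqrt(-50 + 171) + 28836) + 27990 = (sqrt(121) + 28836) + 27990 = (11 + 28836) + 27990 = 28847 + 27990 = 56837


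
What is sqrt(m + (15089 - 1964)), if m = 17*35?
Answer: 14*sqrt(70) ≈ 117.13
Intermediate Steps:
m = 595
sqrt(m + (15089 - 1964)) = sqrt(595 + (15089 - 1964)) = sqrt(595 + 13125) = sqrt(13720) = 14*sqrt(70)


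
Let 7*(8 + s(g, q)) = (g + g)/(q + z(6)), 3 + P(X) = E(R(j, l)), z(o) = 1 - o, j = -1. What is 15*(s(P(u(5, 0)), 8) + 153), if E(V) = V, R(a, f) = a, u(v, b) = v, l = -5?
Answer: 15185/7 ≈ 2169.3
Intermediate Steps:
P(X) = -4 (P(X) = -3 - 1 = -4)
s(g, q) = -8 + 2*g/(7*(-5 + q)) (s(g, q) = -8 + ((g + g)/(q + (1 - 1*6)))/7 = -8 + ((2*g)/(q + (1 - 6)))/7 = -8 + ((2*g)/(q - 5))/7 = -8 + ((2*g)/(-5 + q))/7 = -8 + (2*g/(-5 + q))/7 = -8 + 2*g/(7*(-5 + q)))
15*(s(P(u(5, 0)), 8) + 153) = 15*(2*(140 - 4 - 28*8)/(7*(-5 + 8)) + 153) = 15*((2/7)*(140 - 4 - 224)/3 + 153) = 15*((2/7)*(⅓)*(-88) + 153) = 15*(-176/21 + 153) = 15*(3037/21) = 15185/7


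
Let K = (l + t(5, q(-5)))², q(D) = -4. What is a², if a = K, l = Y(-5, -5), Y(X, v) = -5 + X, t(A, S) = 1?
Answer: 6561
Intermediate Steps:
l = -10 (l = -5 - 5 = -10)
K = 81 (K = (-10 + 1)² = (-9)² = 81)
a = 81
a² = 81² = 6561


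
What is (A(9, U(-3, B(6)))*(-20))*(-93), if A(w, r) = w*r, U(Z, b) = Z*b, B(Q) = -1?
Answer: 50220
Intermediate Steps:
A(w, r) = r*w
(A(9, U(-3, B(6)))*(-20))*(-93) = ((-3*(-1)*9)*(-20))*(-93) = ((3*9)*(-20))*(-93) = (27*(-20))*(-93) = -540*(-93) = 50220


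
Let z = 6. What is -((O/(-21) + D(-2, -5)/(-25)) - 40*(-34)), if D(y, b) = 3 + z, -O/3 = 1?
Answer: -237962/175 ≈ -1359.8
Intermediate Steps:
O = -3 (O = -3*1 = -3)
D(y, b) = 9 (D(y, b) = 3 + 6 = 9)
-((O/(-21) + D(-2, -5)/(-25)) - 40*(-34)) = -((-3/(-21) + 9/(-25)) - 40*(-34)) = -((-3*(-1/21) + 9*(-1/25)) + 1360) = -((1/7 - 9/25) + 1360) = -(-38/175 + 1360) = -1*237962/175 = -237962/175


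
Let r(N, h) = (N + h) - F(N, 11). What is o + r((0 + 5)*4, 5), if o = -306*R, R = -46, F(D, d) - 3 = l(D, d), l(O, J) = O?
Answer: 14078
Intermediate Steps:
F(D, d) = 3 + D
r(N, h) = -3 + h (r(N, h) = (N + h) - (3 + N) = (N + h) + (-3 - N) = -3 + h)
o = 14076 (o = -306*(-46) = 14076)
o + r((0 + 5)*4, 5) = 14076 + (-3 + 5) = 14076 + 2 = 14078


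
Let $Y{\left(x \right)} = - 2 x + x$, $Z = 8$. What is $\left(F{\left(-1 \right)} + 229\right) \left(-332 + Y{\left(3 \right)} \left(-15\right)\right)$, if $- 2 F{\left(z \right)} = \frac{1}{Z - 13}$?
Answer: $- \frac{657517}{10} \approx -65752.0$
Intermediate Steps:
$Y{\left(x \right)} = - x$
$F{\left(z \right)} = \frac{1}{10}$ ($F{\left(z \right)} = - \frac{1}{2 \left(8 - 13\right)} = - \frac{1}{2 \left(-5\right)} = \left(- \frac{1}{2}\right) \left(- \frac{1}{5}\right) = \frac{1}{10}$)
$\left(F{\left(-1 \right)} + 229\right) \left(-332 + Y{\left(3 \right)} \left(-15\right)\right) = \left(\frac{1}{10} + 229\right) \left(-332 + \left(-1\right) 3 \left(-15\right)\right) = \frac{2291 \left(-332 - -45\right)}{10} = \frac{2291 \left(-332 + 45\right)}{10} = \frac{2291}{10} \left(-287\right) = - \frac{657517}{10}$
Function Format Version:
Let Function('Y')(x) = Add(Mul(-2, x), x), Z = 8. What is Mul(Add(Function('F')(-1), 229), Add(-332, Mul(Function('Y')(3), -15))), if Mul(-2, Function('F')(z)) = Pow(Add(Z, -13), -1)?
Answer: Rational(-657517, 10) ≈ -65752.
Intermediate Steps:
Function('Y')(x) = Mul(-1, x)
Function('F')(z) = Rational(1, 10) (Function('F')(z) = Mul(Rational(-1, 2), Pow(Add(8, -13), -1)) = Mul(Rational(-1, 2), Pow(-5, -1)) = Mul(Rational(-1, 2), Rational(-1, 5)) = Rational(1, 10))
Mul(Add(Function('F')(-1), 229), Add(-332, Mul(Function('Y')(3), -15))) = Mul(Add(Rational(1, 10), 229), Add(-332, Mul(Mul(-1, 3), -15))) = Mul(Rational(2291, 10), Add(-332, Mul(-3, -15))) = Mul(Rational(2291, 10), Add(-332, 45)) = Mul(Rational(2291, 10), -287) = Rational(-657517, 10)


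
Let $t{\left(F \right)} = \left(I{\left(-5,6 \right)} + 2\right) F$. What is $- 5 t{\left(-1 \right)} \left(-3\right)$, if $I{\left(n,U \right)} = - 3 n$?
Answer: $-255$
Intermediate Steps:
$t{\left(F \right)} = 17 F$ ($t{\left(F \right)} = \left(\left(-3\right) \left(-5\right) + 2\right) F = \left(15 + 2\right) F = 17 F$)
$- 5 t{\left(-1 \right)} \left(-3\right) = - 5 \cdot 17 \left(-1\right) \left(-3\right) = \left(-5\right) \left(-17\right) \left(-3\right) = 85 \left(-3\right) = -255$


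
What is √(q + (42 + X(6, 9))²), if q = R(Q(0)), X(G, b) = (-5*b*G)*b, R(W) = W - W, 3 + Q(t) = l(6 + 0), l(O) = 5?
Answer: 2388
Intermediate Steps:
Q(t) = 2 (Q(t) = -3 + 5 = 2)
R(W) = 0
X(G, b) = -5*G*b² (X(G, b) = (-5*G*b)*b = -5*G*b²)
q = 0
√(q + (42 + X(6, 9))²) = √(0 + (42 - 5*6*9²)²) = √(0 + (42 - 5*6*81)²) = √(0 + (42 - 2430)²) = √(0 + (-2388)²) = √(0 + 5702544) = √5702544 = 2388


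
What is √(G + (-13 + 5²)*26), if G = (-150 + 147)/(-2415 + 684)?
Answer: 5*√4154977/577 ≈ 17.664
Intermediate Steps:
G = 1/577 (G = -3/(-1731) = -3*(-1/1731) = 1/577 ≈ 0.0017331)
√(G + (-13 + 5²)*26) = √(1/577 + (-13 + 5²)*26) = √(1/577 + (-13 + 25)*26) = √(1/577 + 12*26) = √(1/577 + 312) = √(180025/577) = 5*√4154977/577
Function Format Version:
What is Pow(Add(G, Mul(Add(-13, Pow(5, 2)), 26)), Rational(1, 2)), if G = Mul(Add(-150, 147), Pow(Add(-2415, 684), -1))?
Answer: Mul(Rational(5, 577), Pow(4154977, Rational(1, 2))) ≈ 17.664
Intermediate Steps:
G = Rational(1, 577) (G = Mul(-3, Pow(-1731, -1)) = Mul(-3, Rational(-1, 1731)) = Rational(1, 577) ≈ 0.0017331)
Pow(Add(G, Mul(Add(-13, Pow(5, 2)), 26)), Rational(1, 2)) = Pow(Add(Rational(1, 577), Mul(Add(-13, Pow(5, 2)), 26)), Rational(1, 2)) = Pow(Add(Rational(1, 577), Mul(Add(-13, 25), 26)), Rational(1, 2)) = Pow(Add(Rational(1, 577), Mul(12, 26)), Rational(1, 2)) = Pow(Add(Rational(1, 577), 312), Rational(1, 2)) = Pow(Rational(180025, 577), Rational(1, 2)) = Mul(Rational(5, 577), Pow(4154977, Rational(1, 2)))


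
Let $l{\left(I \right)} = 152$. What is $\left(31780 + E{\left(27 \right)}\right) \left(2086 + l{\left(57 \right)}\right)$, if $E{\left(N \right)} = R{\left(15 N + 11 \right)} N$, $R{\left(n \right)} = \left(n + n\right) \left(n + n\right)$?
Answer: $41899451064$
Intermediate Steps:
$R{\left(n \right)} = 4 n^{2}$ ($R{\left(n \right)} = 2 n 2 n = 4 n^{2}$)
$E{\left(N \right)} = 4 N \left(11 + 15 N\right)^{2}$ ($E{\left(N \right)} = 4 \left(15 N + 11\right)^{2} N = 4 \left(11 + 15 N\right)^{2} N = 4 N \left(11 + 15 N\right)^{2}$)
$\left(31780 + E{\left(27 \right)}\right) \left(2086 + l{\left(57 \right)}\right) = \left(31780 + 4 \cdot 27 \left(11 + 15 \cdot 27\right)^{2}\right) \left(2086 + 152\right) = \left(31780 + 4 \cdot 27 \left(11 + 405\right)^{2}\right) 2238 = \left(31780 + 4 \cdot 27 \cdot 416^{2}\right) 2238 = \left(31780 + 4 \cdot 27 \cdot 173056\right) 2238 = \left(31780 + 18690048\right) 2238 = 18721828 \cdot 2238 = 41899451064$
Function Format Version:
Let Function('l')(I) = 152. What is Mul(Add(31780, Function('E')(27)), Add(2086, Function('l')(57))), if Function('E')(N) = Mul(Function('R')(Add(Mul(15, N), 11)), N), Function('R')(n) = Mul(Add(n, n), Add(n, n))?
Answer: 41899451064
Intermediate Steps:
Function('R')(n) = Mul(4, Pow(n, 2)) (Function('R')(n) = Mul(Mul(2, n), Mul(2, n)) = Mul(4, Pow(n, 2)))
Function('E')(N) = Mul(4, N, Pow(Add(11, Mul(15, N)), 2)) (Function('E')(N) = Mul(Mul(4, Pow(Add(Mul(15, N), 11), 2)), N) = Mul(Mul(4, Pow(Add(11, Mul(15, N)), 2)), N) = Mul(4, N, Pow(Add(11, Mul(15, N)), 2)))
Mul(Add(31780, Function('E')(27)), Add(2086, Function('l')(57))) = Mul(Add(31780, Mul(4, 27, Pow(Add(11, Mul(15, 27)), 2))), Add(2086, 152)) = Mul(Add(31780, Mul(4, 27, Pow(Add(11, 405), 2))), 2238) = Mul(Add(31780, Mul(4, 27, Pow(416, 2))), 2238) = Mul(Add(31780, Mul(4, 27, 173056)), 2238) = Mul(Add(31780, 18690048), 2238) = Mul(18721828, 2238) = 41899451064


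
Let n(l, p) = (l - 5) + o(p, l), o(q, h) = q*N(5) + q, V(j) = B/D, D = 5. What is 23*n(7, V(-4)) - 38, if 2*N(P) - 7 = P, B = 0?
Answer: 8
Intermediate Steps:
N(P) = 7/2 + P/2
V(j) = 0 (V(j) = 0/5 = 0*(1/5) = 0)
o(q, h) = 7*q (o(q, h) = q*(7/2 + (1/2)*5) + q = q*(7/2 + 5/2) + q = q*6 + q = 6*q + q = 7*q)
n(l, p) = -5 + l + 7*p (n(l, p) = (l - 5) + 7*p = (-5 + l) + 7*p = -5 + l + 7*p)
23*n(7, V(-4)) - 38 = 23*(-5 + 7 + 7*0) - 38 = 23*(-5 + 7 + 0) - 38 = 23*2 - 38 = 46 - 38 = 8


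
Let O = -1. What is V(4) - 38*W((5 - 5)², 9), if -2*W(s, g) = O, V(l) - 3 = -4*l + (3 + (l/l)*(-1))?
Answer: -30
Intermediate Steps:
V(l) = 5 - 4*l (V(l) = 3 + (-4*l + (3 + (l/l)*(-1))) = 3 + (-4*l + (3 + 1*(-1))) = 3 + (-4*l + (3 - 1)) = 3 + (-4*l + 2) = 3 + (2 - 4*l) = 5 - 4*l)
W(s, g) = ½ (W(s, g) = -½*(-1) = ½)
V(4) - 38*W((5 - 5)², 9) = (5 - 4*4) - 38*½ = (5 - 16) - 19 = -11 - 19 = -30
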